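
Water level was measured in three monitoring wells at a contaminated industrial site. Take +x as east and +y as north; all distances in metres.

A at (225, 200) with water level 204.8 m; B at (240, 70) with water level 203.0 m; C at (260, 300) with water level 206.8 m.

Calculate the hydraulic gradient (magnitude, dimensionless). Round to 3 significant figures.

Taking A as reference: B−A = (15, -130, -1.8); C−A = (35, 100, +2.0).
Solve a·Δx + b·Δy = Δh: det = 15·100 − 35·(-130) = 6050.
∂h/∂x = [(-1.8)·100 − (+2.0)·(-130)] / 6050 = +0.01322
∂h/∂y = [15·(+2.0) − 35·(-1.8)] / 6050 = +0.01537
|∇h| = √(0.01322² + 0.01537²) = 0.02027

0.0203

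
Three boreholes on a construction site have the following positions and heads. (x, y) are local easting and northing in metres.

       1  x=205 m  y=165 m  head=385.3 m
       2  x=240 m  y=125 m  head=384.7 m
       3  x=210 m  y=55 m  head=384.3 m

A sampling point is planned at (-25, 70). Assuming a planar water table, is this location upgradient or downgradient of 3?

Taking 1 as reference: 2−1 = (35, -40, -0.6); 3−1 = (5, -110, -1.0).
Solve a·Δx + b·Δy = Δh: det = 35·(-110) − 5·(-40) = -3650.
∂h/∂x = [(-0.6)·(-110) − (-1.0)·(-40)] / -3650 = -0.007123
∂h/∂y = [35·(-1.0) − 5·(-0.6)] / -3650 = +0.008767
Head at (-25, 70) = 385.3 + (-0.007123)·(-230) + (+0.008767)·(-95) = 386.11 m.
That is higher than the 384.3 m at 3, so the point is upgradient.

upgradient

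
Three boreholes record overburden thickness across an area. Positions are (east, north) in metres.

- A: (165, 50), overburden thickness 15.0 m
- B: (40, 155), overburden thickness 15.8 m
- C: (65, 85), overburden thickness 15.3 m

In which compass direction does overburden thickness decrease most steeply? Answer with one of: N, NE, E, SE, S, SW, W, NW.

S

Taking A as reference: B−A = (-125, 105, +0.8); C−A = (-100, 35, +0.3).
Solve a·Δx + b·Δy = Δd: det = (-125)·35 − (-100)·105 = 6125.
∂d/∂x = [(+0.8)·35 − (+0.3)·105] / 6125 = -0.0005714
∂d/∂y = [(-125)·(+0.3) − (-100)·(+0.8)] / 6125 = +0.006939
Steepest decrease is along −∇f = (+0.0005714 E, -0.006939 N) → south.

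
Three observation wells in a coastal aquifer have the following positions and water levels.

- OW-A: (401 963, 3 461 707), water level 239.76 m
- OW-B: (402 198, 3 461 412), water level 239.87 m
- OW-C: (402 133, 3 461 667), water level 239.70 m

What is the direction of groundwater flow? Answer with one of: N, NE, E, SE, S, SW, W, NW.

With h = a·x + b·y + c and OW-A as origin, the differences give:
  235·a + (-295)·b = +0.11
  170·a + (-40)·b = -0.06
Eliminate b (×(-40) and ×(-295), subtract): 40750·a = -22.100 → a = ∂h/∂x = -0.0005423
Back-substitute: b = ∂h/∂y = -0.0008049.
Flow = −∇h = (+0.0005423 east, +0.0008049 north), which points northeast.

NE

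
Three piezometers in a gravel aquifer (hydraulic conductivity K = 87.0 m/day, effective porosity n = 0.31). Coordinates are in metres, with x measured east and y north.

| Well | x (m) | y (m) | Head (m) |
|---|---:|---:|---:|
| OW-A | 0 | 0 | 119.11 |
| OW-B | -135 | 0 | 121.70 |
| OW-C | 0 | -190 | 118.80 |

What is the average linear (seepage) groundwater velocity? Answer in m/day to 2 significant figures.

5.4 m/day

∂h/∂x = (121.70 − 119.11) / (-135 − 0) = -0.01919
∂h/∂y = (118.80 − 119.11) / (-190 − 0) = +0.001632
|∇h| = √(-0.01919² + 0.001632²) = 0.01926
Seepage velocity v = K·i/n = 87.0 × 0.01926 / 0.31 = 5.405 m/day.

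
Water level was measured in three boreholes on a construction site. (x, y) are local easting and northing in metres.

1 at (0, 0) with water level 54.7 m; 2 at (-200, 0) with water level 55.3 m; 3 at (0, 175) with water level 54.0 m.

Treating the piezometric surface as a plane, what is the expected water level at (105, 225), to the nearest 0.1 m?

53.5 m

∂h/∂x = (55.3 − 54.7) / (-200 − 0) = -0.003000
∂h/∂y = (54.0 − 54.7) / (175 − 0) = -0.004000
h(105, 225) = 54.7 + (-0.003000)·(105) + (-0.004000)·(225) = 54.7 -0.315 -0.900 = 53.485 m.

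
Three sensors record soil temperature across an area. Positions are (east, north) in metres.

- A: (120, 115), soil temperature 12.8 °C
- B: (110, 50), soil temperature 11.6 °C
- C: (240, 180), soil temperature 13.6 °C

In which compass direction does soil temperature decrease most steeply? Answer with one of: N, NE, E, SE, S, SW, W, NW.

S

Differences from A: to B (Δx, Δy, Δh) = (-10, -65, -1.2); to C = (120, 65, +0.8).
Determinant of the coordinate differences = (-10)·65 − 120·(-65) = 7150.
∂T/∂x = [(-1.2)·65 − (+0.8)·(-65)] / 7150 = -0.003636
∂T/∂y = [(-10)·(+0.8) − 120·(-1.2)] / 7150 = +0.01902
Steepest decrease is along −∇f = (+0.003636 E, -0.01902 N) → south.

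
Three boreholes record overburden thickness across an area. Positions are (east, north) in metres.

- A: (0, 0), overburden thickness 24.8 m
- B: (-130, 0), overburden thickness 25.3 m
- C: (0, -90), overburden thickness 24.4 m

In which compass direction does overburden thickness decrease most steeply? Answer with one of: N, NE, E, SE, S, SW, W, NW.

∂d/∂x = (25.3 − 24.8) / (-130 − 0) = -0.003846
∂d/∂y = (24.4 − 24.8) / (-90 − 0) = +0.004444
Steepest decrease is along −∇f = (+0.003846 E, -0.004444 N) → southeast.

SE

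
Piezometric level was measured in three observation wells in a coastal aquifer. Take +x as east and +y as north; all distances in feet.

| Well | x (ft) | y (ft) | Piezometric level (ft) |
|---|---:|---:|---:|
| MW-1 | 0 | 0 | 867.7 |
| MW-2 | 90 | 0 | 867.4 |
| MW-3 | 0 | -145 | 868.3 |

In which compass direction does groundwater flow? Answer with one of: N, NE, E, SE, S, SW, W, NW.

NE

∂h/∂x = (867.4 − 867.7) / (90 − 0) = -0.003333
∂h/∂y = (868.3 − 867.7) / (-145 − 0) = -0.004138
Flow = −∇h = (+0.003333 east, +0.004138 north), which points northeast.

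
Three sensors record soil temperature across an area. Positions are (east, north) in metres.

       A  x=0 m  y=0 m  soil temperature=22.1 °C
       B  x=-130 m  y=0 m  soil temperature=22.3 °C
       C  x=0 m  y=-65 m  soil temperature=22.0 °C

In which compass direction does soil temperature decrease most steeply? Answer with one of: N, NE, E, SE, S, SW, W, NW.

SE

∂T/∂x = (22.3 − 22.1) / (-130 − 0) = -0.001538
∂T/∂y = (22.0 − 22.1) / (-65 − 0) = +0.001538
Steepest decrease is along −∇f = (+0.001538 E, -0.001538 N) → southeast.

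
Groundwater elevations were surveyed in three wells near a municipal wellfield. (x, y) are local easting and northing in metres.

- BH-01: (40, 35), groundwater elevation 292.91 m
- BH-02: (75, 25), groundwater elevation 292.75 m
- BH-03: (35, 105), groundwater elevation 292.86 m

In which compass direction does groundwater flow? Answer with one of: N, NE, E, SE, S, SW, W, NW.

Three-point gradient (reference BH-01): Δ to BH-02 = (35, -10, -0.16), Δ to BH-03 = (-5, 70, -0.05).
∂h/∂x = -0.004875, ∂h/∂y = -0.001063 (det = 2400).
Flow = −∇h = (+0.004875 east, +0.001063 north), which points east.

E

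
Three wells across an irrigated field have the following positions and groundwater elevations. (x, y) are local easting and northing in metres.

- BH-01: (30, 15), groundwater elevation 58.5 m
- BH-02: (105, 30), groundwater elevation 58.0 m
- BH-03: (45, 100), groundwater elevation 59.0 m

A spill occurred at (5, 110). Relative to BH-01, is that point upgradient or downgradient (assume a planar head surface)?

Differences from BH-01: to BH-02 (Δx, Δy, Δh) = (75, 15, -0.5); to BH-03 = (15, 85, +0.5).
Solve a·Δx + b·Δy = Δh: det = 75·85 − 15·15 = 6150.
∂h/∂x = [(-0.5)·85 − (+0.5)·15] / 6150 = -0.008130
∂h/∂y = [75·(+0.5) − 15·(-0.5)] / 6150 = +0.007317
Head at (5, 110) = 58.5 + (-0.008130)·(-25) + (+0.007317)·(95) = 59.40 m.
That is higher than the 58.5 m at BH-01, so the point is upgradient.

upgradient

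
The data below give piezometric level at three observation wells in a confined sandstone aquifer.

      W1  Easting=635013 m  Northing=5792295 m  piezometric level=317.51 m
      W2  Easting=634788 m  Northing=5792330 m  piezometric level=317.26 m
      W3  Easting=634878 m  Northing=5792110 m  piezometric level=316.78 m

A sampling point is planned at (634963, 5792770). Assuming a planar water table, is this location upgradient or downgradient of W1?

upgradient

Taking W1 as reference: W2−W1 = (-225, 35, -0.25); W3−W1 = (-135, -185, -0.73).
Solve a·Δx + b·Δy = Δh: det = (-225)·(-185) − (-135)·35 = 46350.
∂h/∂x = [(-0.25)·(-185) − (-0.73)·35] / 46350 = +0.001549
∂h/∂y = [(-225)·(-0.73) − (-135)·(-0.25)] / 46350 = +0.002816
Head at (634963, 5792770) = 317.51 + (+0.001549)·(-50) + (+0.002816)·(475) = 318.77 m.
That is higher than the 317.51 m at W1, so the point is upgradient.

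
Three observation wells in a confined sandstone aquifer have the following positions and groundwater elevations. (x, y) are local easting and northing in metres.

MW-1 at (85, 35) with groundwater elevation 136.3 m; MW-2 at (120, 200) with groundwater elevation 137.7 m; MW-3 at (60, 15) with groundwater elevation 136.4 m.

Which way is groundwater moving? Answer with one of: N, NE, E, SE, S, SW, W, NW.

SE

Taking MW-1 as reference: MW-2−MW-1 = (35, 165, +1.4); MW-3−MW-1 = (-25, -20, +0.1).
Solve a·Δx + b·Δy = Δh: det = 35·(-20) − (-25)·165 = 3425.
∂h/∂x = [(+1.4)·(-20) − (+0.1)·165] / 3425 = -0.01299
∂h/∂y = [35·(+0.1) − (-25)·(+1.4)] / 3425 = +0.01124
Flow = −∇h = (+0.01299 east, -0.01124 north), which points southeast.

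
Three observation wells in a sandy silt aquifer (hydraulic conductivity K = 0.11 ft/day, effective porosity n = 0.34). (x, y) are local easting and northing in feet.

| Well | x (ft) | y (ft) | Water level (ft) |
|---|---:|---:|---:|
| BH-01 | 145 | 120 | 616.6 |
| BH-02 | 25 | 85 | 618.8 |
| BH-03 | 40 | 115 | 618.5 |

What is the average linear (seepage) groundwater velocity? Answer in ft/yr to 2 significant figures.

2.1 ft/yr

Differences from BH-01: to BH-02 (Δx, Δy, Δh) = (-120, -35, +2.2); to BH-03 = (-105, -5, +1.9).
Determinant of the coordinate differences = (-120)·(-5) − (-105)·(-35) = -3075.
∂h/∂x = [(+2.2)·(-5) − (+1.9)·(-35)] / -3075 = -0.01805
∂h/∂y = [(-120)·(+1.9) − (-105)·(+2.2)] / -3075 = -0.0009756
|∇h| = √(-0.01805² + -0.0009756²) = 0.01808
Seepage velocity v = K·i/n = 0.11 × 0.01808 / 0.34 = 0.005849 ft/day = 2.136 ft/yr.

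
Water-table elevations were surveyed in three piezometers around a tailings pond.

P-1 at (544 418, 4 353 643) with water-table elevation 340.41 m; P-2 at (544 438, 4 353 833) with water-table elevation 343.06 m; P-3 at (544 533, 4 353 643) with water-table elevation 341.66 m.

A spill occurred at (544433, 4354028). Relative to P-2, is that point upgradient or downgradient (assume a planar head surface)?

upgradient

With h = a·x + b·y + c and P-1 as origin, the differences give:
  20·a + 190·b = +2.65
  115·a + 0·b = +1.25
Eliminate b (×0 and ×190, subtract): -21850·a = -237.500 → a = ∂h/∂x = +0.01087
Back-substitute: b = ∂h/∂y = +0.01280.
Head at (544433, 4354028) = 340.41 + (+0.01087)·(15) + (+0.01280)·(385) = 345.50 m.
That is higher than the 343.06 m at P-2, so the point is upgradient.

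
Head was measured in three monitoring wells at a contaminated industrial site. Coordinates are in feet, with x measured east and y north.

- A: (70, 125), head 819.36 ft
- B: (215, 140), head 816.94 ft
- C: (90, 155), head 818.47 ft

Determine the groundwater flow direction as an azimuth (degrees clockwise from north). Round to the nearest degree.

036°

With h = a·x + b·y + c and A as origin, the differences give:
  145·a + 15·b = -2.42
  20·a + 30·b = -0.89
Eliminate b (×30 and ×15, subtract): 4050·a = -59.250 → a = ∂h/∂x = -0.01463
Back-substitute: b = ∂h/∂y = -0.01991.
Flow direction (−∇h) has components (+0.01463 E, +0.01991 N).
Azimuth = atan2(E, N) = atan2(+0.01463, +0.01991) = 36.3° ≈ 036°.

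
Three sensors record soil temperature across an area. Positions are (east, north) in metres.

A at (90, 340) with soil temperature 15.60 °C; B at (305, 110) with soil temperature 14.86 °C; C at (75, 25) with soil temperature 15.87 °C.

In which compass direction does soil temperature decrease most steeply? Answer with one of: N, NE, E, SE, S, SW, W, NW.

E

Three-point gradient (reference A): Δ to B = (215, -230, -0.74), Δ to C = (-15, -315, +0.27).
∂T/∂x = -0.004148, ∂T/∂y = -0.0006596 (det = -71175).
Steepest decrease is along −∇f = (+0.004148 E, +0.0006596 N) → east.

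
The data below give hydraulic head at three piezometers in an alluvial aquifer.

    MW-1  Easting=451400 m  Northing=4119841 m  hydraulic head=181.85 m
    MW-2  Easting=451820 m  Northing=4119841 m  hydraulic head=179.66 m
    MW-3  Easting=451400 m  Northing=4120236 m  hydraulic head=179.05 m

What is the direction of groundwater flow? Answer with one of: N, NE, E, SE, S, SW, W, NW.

∂h/∂x = (179.66 − 181.85) / (451820 − 451400) = -0.005214
∂h/∂y = (179.05 − 181.85) / (4120236 − 4119841) = -0.007089
Flow = −∇h = (+0.005214 east, +0.007089 north), which points northeast.

NE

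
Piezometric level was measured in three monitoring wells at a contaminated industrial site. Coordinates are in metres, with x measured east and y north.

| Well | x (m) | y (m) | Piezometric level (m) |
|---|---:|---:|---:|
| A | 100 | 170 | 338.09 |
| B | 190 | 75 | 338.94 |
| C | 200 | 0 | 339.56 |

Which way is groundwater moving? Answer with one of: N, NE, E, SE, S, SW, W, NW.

With h = a·x + b·y + c and A as origin, the differences give:
  90·a + (-95)·b = +0.85
  100·a + (-170)·b = +1.47
Eliminate b (×(-170) and ×(-95), subtract): -5800·a = -4.850 → a = ∂h/∂x = +0.0008362
Back-substitute: b = ∂h/∂y = -0.008155.
Flow = −∇h = (-0.0008362 east, +0.008155 north), which points north.

N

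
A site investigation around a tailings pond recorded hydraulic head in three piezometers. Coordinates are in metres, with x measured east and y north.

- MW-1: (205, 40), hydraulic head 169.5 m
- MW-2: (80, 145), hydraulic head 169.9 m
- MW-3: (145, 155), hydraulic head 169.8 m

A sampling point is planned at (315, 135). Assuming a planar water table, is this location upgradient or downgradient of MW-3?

downgradient

Differences from MW-1: to MW-2 (Δx, Δy, Δh) = (-125, 105, +0.4); to MW-3 = (-60, 115, +0.3).
Determinant of the coordinate differences = (-125)·115 − (-60)·105 = -8075.
∂h/∂x = [(+0.4)·115 − (+0.3)·105] / -8075 = -0.001796
∂h/∂y = [(-125)·(+0.3) − (-60)·(+0.4)] / -8075 = +0.001672
Head at (315, 135) = 169.5 + (-0.001796)·(110) + (+0.001672)·(95) = 169.46 m.
That is lower than the 169.8 m at MW-3, so the point is downgradient.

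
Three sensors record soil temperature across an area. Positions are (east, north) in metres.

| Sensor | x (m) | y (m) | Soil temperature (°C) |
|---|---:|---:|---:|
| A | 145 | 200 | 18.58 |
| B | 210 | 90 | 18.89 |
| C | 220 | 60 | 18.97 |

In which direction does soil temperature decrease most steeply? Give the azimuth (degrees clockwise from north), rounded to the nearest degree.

347°

With T = a·x + b·y + c and A as origin, the differences give:
  65·a + (-110)·b = +0.31
  75·a + (-140)·b = +0.39
Eliminate b (×(-140) and ×(-110), subtract): -850·a = -0.500 → a = ∂T/∂x = +0.0005882
Back-substitute: b = ∂T/∂y = -0.002471.
Steepest decrease is along −∇f: components (-0.0005882 E, +0.002471 N).
Azimuth = atan2(-0.0005882, +0.002471) = 346.6° ≈ 347°.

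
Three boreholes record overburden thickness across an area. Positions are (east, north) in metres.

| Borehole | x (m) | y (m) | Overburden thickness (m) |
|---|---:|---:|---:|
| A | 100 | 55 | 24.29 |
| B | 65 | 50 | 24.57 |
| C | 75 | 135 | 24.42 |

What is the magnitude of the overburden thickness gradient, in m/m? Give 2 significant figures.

With d = a·x + b·y + c and A as origin, the differences give:
  (-35)·a + (-5)·b = +0.28
  (-25)·a + 80·b = +0.13
Eliminate b (×80 and ×(-5), subtract): -2925·a = 23.050 → a = ∂d/∂x = -0.007880
Back-substitute: b = ∂d/∂y = -0.0008376.
|∇f| = √(-0.007880² + -0.0008376²) = 0.007924 m/m

0.0079 m/m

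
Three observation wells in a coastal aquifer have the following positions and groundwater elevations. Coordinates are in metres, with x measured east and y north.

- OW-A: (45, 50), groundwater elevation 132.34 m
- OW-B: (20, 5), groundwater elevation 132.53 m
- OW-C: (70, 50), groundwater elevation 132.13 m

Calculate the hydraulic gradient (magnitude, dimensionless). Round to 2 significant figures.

Differences from OW-A: to OW-B (Δx, Δy, Δh) = (-25, -45, +0.19); to OW-C = (25, 0, -0.21).
Solve a·Δx + b·Δy = Δh: det = (-25)·0 − 25·(-45) = 1125.
∂h/∂x = [(+0.19)·0 − (-0.21)·(-45)] / 1125 = -0.008400
∂h/∂y = [(-25)·(-0.21) − 25·(+0.19)] / 1125 = +0.0004444
|∇h| = √(-0.008400² + 0.0004444²) = 0.008412

0.0084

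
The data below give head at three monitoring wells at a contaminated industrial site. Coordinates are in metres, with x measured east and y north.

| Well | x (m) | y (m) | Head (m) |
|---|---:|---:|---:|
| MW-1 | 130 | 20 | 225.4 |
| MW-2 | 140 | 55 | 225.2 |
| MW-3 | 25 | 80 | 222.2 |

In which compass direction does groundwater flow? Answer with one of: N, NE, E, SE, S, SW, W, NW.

Differences from MW-1: to MW-2 (Δx, Δy, Δh) = (10, 35, -0.2); to MW-3 = (-105, 60, -3.2).
Determinant of the coordinate differences = 10·60 − (-105)·35 = 4275.
∂h/∂x = [(-0.2)·60 − (-3.2)·35] / 4275 = +0.02339
∂h/∂y = [10·(-3.2) − (-105)·(-0.2)] / 4275 = -0.01240
Flow = −∇h = (-0.02339 east, +0.01240 north), which points northwest.

NW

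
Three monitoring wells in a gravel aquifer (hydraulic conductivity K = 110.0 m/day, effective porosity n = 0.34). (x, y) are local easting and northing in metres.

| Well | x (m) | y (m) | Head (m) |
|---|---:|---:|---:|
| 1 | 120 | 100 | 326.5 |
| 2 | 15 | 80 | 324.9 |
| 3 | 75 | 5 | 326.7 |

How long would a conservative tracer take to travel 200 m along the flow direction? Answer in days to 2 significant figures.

31 days

With h = a·x + b·y + c and 1 as origin, the differences give:
  (-105)·a + (-20)·b = -1.6
  (-45)·a + (-95)·b = +0.2
Eliminate b (×(-95) and ×(-20), subtract): 9075·a = 156.00 → a = ∂h/∂x = +0.01719
Back-substitute: b = ∂h/∂y = -0.01025.
|∇h| = √(0.01719² + -0.01025²) = 0.02001
Seepage velocity v = K·i/n = 110.0 × 0.02001 / 0.34 = 6.474 m/day.
t = 200 / 6.474 = 30.89 days.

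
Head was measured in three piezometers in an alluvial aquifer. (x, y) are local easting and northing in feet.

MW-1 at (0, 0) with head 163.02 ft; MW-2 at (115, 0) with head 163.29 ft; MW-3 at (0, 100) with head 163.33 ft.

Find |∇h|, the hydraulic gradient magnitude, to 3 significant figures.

∂h/∂x = (163.29 − 163.02) / (115 − 0) = +0.002348
∂h/∂y = (163.33 − 163.02) / (100 − 0) = +0.003100
|∇h| = √(0.002348² + 0.003100²) = 0.003889

0.00389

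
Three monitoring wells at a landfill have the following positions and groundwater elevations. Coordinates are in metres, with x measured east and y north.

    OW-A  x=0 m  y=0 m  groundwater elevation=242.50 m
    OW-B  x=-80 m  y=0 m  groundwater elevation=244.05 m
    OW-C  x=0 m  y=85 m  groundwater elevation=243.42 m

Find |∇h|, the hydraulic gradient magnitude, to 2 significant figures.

∂h/∂x = (244.05 − 242.50) / (-80 − 0) = -0.01938
∂h/∂y = (243.42 − 242.50) / (85 − 0) = +0.01082
|∇h| = √(-0.01938² + 0.01082²) = 0.0222

0.022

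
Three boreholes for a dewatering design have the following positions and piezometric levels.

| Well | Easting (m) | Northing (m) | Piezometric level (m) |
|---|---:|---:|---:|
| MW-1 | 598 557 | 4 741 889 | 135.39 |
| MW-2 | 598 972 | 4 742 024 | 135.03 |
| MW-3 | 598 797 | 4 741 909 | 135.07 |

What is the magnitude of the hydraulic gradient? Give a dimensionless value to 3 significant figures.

0.00244

Differences from MW-1: to MW-2 (Δx, Δy, Δh) = (415, 135, -0.36); to MW-3 = (240, 20, -0.32).
Determinant of the coordinate differences = 415·20 − 240·135 = -24100.
∂h/∂x = [(-0.36)·20 − (-0.32)·135] / -24100 = -0.001494
∂h/∂y = [415·(-0.32) − 240·(-0.36)] / -24100 = +0.001925
|∇h| = √(-0.001494² + 0.001925²) = 0.002437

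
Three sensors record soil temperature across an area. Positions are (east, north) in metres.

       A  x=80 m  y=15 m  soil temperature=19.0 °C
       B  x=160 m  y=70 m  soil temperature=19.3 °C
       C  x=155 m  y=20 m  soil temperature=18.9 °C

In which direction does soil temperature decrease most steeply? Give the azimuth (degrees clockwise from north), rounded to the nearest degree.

Differences from A: to B (Δx, Δy, Δh) = (80, 55, +0.3); to C = (75, 5, -0.1).
Determinant of the coordinate differences = 80·5 − 75·55 = -3725.
∂T/∂x = [(+0.3)·5 − (-0.1)·55] / -3725 = -0.001879
∂T/∂y = [80·(-0.1) − 75·(+0.3)] / -3725 = +0.008188
Steepest decrease is along −∇f: components (+0.001879 E, -0.008188 N).
Azimuth = atan2(+0.001879, -0.008188) = 167.1° ≈ 167°.

167°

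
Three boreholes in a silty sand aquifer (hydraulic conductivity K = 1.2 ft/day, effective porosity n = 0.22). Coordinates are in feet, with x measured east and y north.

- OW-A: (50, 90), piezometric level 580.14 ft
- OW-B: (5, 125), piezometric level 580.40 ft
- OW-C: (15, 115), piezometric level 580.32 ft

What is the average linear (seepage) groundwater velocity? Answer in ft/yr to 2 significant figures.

Taking OW-A as reference: OW-B−OW-A = (-45, 35, +0.26); OW-C−OW-A = (-35, 25, +0.18).
Determinant of the coordinate differences = (-45)·25 − (-35)·35 = 100.
∂h/∂x = [(+0.26)·25 − (+0.18)·35] / 100 = +0.002000
∂h/∂y = [(-45)·(+0.18) − (-35)·(+0.26)] / 100 = +0.010000
|∇h| = √(0.002000² + 0.010000²) = 0.0102
Seepage velocity v = K·i/n = 1.2 × 0.0102 / 0.22 = 0.05564 ft/day = 20.32 ft/yr.

20 ft/yr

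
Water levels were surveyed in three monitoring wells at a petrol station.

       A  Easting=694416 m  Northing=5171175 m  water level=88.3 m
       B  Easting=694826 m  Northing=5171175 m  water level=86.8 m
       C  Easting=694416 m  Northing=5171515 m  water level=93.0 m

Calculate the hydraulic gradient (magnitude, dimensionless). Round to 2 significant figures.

∂h/∂x = (86.8 − 88.3) / (694826 − 694416) = -0.003659
∂h/∂y = (93.0 − 88.3) / (5171515 − 5171175) = +0.01382
|∇h| = √(-0.003659² + 0.01382²) = 0.0143

0.014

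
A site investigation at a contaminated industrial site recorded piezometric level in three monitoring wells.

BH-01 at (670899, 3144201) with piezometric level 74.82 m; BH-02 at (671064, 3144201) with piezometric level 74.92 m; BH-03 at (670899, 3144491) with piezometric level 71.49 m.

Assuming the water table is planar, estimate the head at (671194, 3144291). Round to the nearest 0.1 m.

74.0 m

∂h/∂x = (74.92 − 74.82) / (671064 − 670899) = +0.0006061
∂h/∂y = (71.49 − 74.82) / (3144491 − 3144201) = -0.01148
h(671194, 3144291) = 74.82 + (+0.0006061)·(295) + (-0.01148)·(90) = 74.82 +0.179 -1.033 = 73.965 m.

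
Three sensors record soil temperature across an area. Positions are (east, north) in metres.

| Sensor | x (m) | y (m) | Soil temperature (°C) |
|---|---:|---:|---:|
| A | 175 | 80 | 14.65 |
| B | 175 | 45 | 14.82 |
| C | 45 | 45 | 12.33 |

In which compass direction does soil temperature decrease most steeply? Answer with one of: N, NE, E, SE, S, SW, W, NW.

Differences from A: to B (Δx, Δy, Δh) = (0, -35, +0.17); to C = (-130, -35, -2.32).
Determinant of the coordinate differences = 0·(-35) − (-130)·(-35) = -4550.
∂T/∂x = [(+0.17)·(-35) − (-2.32)·(-35)] / -4550 = +0.01915
∂T/∂y = [0·(-2.32) − (-130)·(+0.17)] / -4550 = -0.004857
Steepest decrease is along −∇f = (-0.01915 E, +0.004857 N) → west.

W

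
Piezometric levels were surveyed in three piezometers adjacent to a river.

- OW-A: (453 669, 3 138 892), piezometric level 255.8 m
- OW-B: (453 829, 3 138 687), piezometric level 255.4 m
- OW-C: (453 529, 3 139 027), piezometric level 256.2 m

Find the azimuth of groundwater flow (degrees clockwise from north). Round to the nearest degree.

074°

With h = a·x + b·y + c and OW-A as origin, the differences give:
  160·a + (-205)·b = -0.4
  (-140)·a + 135·b = +0.4
Eliminate b (×135 and ×(-205), subtract): -7100·a = 28.00 → a = ∂h/∂x = -0.003944
Back-substitute: b = ∂h/∂y = -0.001127.
Flow direction (−∇h) has components (+0.003944 E, +0.001127 N).
Azimuth = atan2(E, N) = atan2(+0.003944, +0.001127) = 74.1° ≈ 074°.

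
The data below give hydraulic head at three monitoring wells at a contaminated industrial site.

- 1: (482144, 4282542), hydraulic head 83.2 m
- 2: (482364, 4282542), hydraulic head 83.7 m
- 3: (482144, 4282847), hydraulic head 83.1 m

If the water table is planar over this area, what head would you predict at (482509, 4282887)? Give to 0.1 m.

∂h/∂x = (83.7 − 83.2) / (482364 − 482144) = +0.002273
∂h/∂y = (83.1 − 83.2) / (4282847 − 4282542) = -0.0003279
h(482509, 4282887) = 83.2 + (+0.002273)·(365) + (-0.0003279)·(345) = 83.2 +0.830 -0.113 = 83.916 m.

83.9 m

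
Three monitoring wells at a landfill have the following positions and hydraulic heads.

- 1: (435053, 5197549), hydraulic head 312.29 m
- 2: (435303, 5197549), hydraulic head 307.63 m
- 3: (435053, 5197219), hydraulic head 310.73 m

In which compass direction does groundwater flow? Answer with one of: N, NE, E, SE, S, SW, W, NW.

∂h/∂x = (307.63 − 312.29) / (435303 − 435053) = -0.01864
∂h/∂y = (310.73 − 312.29) / (5197219 − 5197549) = +0.004727
Flow = −∇h = (+0.01864 east, -0.004727 north), which points east.

E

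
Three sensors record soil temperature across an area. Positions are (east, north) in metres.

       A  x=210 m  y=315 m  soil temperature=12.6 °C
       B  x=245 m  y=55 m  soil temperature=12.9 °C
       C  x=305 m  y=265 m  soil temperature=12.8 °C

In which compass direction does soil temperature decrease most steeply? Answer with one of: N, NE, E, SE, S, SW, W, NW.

Taking A as reference: B−A = (35, -260, +0.3); C−A = (95, -50, +0.2).
Solve a·Δx + b·Δy = ΔT: det = 35·(-50) − 95·(-260) = 22950.
∂T/∂x = [(+0.3)·(-50) − (+0.2)·(-260)] / 22950 = +0.001612
∂T/∂y = [35·(+0.2) − 95·(+0.3)] / 22950 = -0.0009368
Steepest decrease is along −∇f = (-0.001612 E, +0.0009368 N) → northwest.

NW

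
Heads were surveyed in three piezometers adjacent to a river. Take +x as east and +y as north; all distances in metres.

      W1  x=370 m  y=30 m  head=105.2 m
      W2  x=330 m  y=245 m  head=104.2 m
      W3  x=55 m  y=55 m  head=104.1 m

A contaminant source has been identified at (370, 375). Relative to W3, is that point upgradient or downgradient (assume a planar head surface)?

downgradient

Taking W1 as reference: W2−W1 = (-40, 215, -1.0); W3−W1 = (-315, 25, -1.1).
Solve a·Δx + b·Δy = Δh: det = (-40)·25 − (-315)·215 = 66725.
∂h/∂x = [(-1.0)·25 − (-1.1)·215] / 66725 = +0.003170
∂h/∂y = [(-40)·(-1.1) − (-315)·(-1.0)] / 66725 = -0.004061
Head at (370, 375) = 105.2 + (+0.003170)·(0) + (-0.004061)·(345) = 103.80 m.
That is lower than the 104.1 m at W3, so the point is downgradient.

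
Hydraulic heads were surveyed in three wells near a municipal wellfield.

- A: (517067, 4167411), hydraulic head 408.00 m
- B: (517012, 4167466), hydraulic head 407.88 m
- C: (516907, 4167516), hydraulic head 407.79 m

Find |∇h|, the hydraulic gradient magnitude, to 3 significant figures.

0.00255

Three-point gradient (reference A): Δ to B = (-55, 55, -0.12), Δ to C = (-160, 105, -0.21).
∂h/∂x = -0.0003471, ∂h/∂y = -0.002529 (det = 3025).
|∇h| = √(-0.0003471² + -0.002529²) = 0.002553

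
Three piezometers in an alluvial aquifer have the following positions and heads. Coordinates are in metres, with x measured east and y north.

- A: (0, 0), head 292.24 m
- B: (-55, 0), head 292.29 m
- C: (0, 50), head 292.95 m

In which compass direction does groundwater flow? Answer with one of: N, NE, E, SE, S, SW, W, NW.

S

∂h/∂x = (292.29 − 292.24) / (-55 − 0) = -0.0009091
∂h/∂y = (292.95 − 292.24) / (50 − 0) = +0.01420
Flow = −∇h = (+0.0009091 east, -0.01420 north), which points south.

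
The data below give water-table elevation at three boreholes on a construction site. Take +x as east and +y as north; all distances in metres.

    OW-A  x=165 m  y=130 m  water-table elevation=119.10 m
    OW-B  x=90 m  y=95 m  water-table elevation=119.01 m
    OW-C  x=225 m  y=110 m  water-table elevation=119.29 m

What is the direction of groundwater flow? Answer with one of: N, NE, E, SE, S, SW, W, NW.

Taking OW-A as reference: OW-B−OW-A = (-75, -35, -0.09); OW-C−OW-A = (60, -20, +0.19).
Solve a·Δx + b·Δy = Δh: det = (-75)·(-20) − 60·(-35) = 3600.
∂h/∂x = [(-0.09)·(-20) − (+0.19)·(-35)] / 3600 = +0.002347
∂h/∂y = [(-75)·(+0.19) − 60·(-0.09)] / 3600 = -0.002458
Flow = −∇h = (-0.002347 east, +0.002458 north), which points northwest.

NW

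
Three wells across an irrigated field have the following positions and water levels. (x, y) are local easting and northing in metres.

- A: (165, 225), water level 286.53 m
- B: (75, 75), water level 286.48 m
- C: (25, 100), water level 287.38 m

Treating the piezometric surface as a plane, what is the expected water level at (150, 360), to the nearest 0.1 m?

Differences from A: to B (Δx, Δy, Δh) = (-90, -150, -0.05); to C = (-140, -125, +0.85).
Solve a·Δx + b·Δy = Δh: det = (-90)·(-125) − (-140)·(-150) = -9750.
∂h/∂x = [(-0.05)·(-125) − (+0.85)·(-150)] / -9750 = -0.01372
∂h/∂y = [(-90)·(+0.85) − (-140)·(-0.05)] / -9750 = +0.008564
h(150, 360) = 286.53 + (-0.01372)·(-15) + (+0.008564)·(135) = 286.53 +0.206 +1.156 = 287.892 m.

287.9 m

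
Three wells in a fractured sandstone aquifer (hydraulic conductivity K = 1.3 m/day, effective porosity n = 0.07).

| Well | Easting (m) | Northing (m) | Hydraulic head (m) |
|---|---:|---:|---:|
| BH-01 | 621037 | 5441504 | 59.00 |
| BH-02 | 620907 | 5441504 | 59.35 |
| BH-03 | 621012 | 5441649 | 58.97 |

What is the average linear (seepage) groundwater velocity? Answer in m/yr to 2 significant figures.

19 m/yr

Taking BH-01 as reference: BH-02−BH-01 = (-130, 0, +0.35); BH-03−BH-01 = (-25, 145, -0.03).
Determinant of the coordinate differences = (-130)·145 − (-25)·0 = -18850.
∂h/∂x = [(+0.35)·145 − (-0.03)·0] / -18850 = -0.002692
∂h/∂y = [(-130)·(-0.03) − (-25)·(+0.35)] / -18850 = -0.0006711
|∇h| = √(-0.002692² + -0.0006711²) = 0.002774
Seepage velocity v = K·i/n = 1.3 × 0.002774 / 0.07 = 0.05152 m/day = 18.82 m/yr.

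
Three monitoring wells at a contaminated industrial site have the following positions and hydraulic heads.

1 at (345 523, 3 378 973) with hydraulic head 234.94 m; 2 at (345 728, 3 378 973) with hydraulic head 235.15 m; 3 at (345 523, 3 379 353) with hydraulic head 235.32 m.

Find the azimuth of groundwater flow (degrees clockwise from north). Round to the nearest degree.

226°

∂h/∂x = (235.15 − 234.94) / (345728 − 345523) = +0.001024
∂h/∂y = (235.32 − 234.94) / (3379353 − 3378973) = +0.0010000
Flow direction (−∇h) has components (-0.001024 E, -0.0010000 N).
Azimuth = atan2(E, N) = atan2(-0.001024, -0.0010000) = 225.7° ≈ 226°.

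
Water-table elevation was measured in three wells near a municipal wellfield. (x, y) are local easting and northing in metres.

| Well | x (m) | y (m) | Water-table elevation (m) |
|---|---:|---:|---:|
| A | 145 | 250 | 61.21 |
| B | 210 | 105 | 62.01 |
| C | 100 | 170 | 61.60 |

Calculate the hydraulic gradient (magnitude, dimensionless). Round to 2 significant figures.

Differences from A: to B (Δx, Δy, Δh) = (65, -145, +0.80); to C = (-45, -80, +0.39).
Determinant of the coordinate differences = 65·(-80) − (-45)·(-145) = -11725.
∂h/∂x = [(+0.80)·(-80) − (+0.39)·(-145)] / -11725 = +0.0006354
∂h/∂y = [65·(+0.39) − (-45)·(+0.80)] / -11725 = -0.005232
|∇h| = √(0.0006354² + -0.005232²) = 0.00527

0.0053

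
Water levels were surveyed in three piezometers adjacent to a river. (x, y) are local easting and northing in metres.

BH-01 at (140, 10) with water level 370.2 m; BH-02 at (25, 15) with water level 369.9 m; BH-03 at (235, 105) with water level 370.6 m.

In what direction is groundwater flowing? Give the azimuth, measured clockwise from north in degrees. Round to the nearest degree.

Three-point gradient (reference BH-01): Δ to BH-02 = (-115, 5, -0.3), Δ to BH-03 = (95, 95, +0.4).
∂h/∂x = +0.002675, ∂h/∂y = +0.001535 (det = -11400).
Flow direction (−∇h) has components (-0.002675 E, -0.001535 N).
Azimuth = atan2(E, N) = atan2(-0.002675, -0.001535) = 240.2° ≈ 240°.

240°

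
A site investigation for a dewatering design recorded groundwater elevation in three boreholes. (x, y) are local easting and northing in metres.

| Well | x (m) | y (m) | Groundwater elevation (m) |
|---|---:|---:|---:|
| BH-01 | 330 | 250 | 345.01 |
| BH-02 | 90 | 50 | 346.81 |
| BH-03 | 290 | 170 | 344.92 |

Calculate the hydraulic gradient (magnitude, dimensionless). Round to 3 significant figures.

With h = a·x + b·y + c and BH-01 as origin, the differences give:
  (-240)·a + (-200)·b = +1.80
  (-40)·a + (-80)·b = -0.09
Eliminate b (×(-80) and ×(-200), subtract): 11200·a = -162.000 → a = ∂h/∂x = -0.01446
Back-substitute: b = ∂h/∂y = +0.008357.
|∇h| = √(-0.01446² + 0.008357²) = 0.0167

0.0167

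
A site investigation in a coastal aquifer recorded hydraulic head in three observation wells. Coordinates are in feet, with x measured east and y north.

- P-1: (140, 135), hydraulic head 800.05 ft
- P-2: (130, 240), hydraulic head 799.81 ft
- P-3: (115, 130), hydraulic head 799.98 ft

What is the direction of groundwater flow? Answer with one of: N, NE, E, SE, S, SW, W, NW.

With h = a·x + b·y + c and P-1 as origin, the differences give:
  (-10)·a + 105·b = -0.24
  (-25)·a + (-5)·b = -0.07
Eliminate b (×(-5) and ×105, subtract): 2675·a = 8.550 → a = ∂h/∂x = +0.003196
Back-substitute: b = ∂h/∂y = -0.001981.
Flow = −∇h = (-0.003196 east, +0.001981 north), which points northwest.

NW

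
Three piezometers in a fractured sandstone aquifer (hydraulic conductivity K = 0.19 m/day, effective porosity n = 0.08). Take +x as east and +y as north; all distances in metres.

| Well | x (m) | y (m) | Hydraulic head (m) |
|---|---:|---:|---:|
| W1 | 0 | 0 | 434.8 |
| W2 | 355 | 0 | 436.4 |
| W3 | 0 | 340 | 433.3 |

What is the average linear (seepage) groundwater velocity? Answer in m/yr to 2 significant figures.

5.5 m/yr

∂h/∂x = (436.4 − 434.8) / (355 − 0) = +0.004507
∂h/∂y = (433.3 − 434.8) / (340 − 0) = -0.004412
|∇h| = √(0.004507² + -0.004412²) = 0.006307
Seepage velocity v = K·i/n = 0.19 × 0.006307 / 0.08 = 0.01498 m/day = 5.471 m/yr.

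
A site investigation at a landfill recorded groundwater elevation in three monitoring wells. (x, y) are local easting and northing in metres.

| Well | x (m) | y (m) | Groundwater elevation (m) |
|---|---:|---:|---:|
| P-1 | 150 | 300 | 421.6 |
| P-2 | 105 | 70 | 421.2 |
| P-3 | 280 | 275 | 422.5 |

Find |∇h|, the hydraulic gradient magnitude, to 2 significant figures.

0.0070

Differences from P-1: to P-2 (Δx, Δy, Δh) = (-45, -230, -0.4); to P-3 = (130, -25, +0.9).
Determinant of the coordinate differences = (-45)·(-25) − 130·(-230) = 31025.
∂h/∂x = [(-0.4)·(-25) − (+0.9)·(-230)] / 31025 = +0.006994
∂h/∂y = [(-45)·(+0.9) − 130·(-0.4)] / 31025 = +0.0003707
|∇h| = √(0.006994² + 0.0003707²) = 0.007004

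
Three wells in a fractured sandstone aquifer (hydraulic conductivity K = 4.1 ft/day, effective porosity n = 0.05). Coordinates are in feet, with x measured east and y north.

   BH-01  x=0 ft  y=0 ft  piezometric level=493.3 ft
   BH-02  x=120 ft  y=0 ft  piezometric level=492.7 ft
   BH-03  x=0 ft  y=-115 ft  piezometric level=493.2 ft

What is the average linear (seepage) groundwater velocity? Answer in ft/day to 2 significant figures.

∂h/∂x = (492.7 − 493.3) / (120 − 0) = -0.005000
∂h/∂y = (493.2 − 493.3) / (-115 − 0) = +0.0008696
|∇h| = √(-0.005000² + 0.0008696²) = 0.005075
Seepage velocity v = K·i/n = 4.1 × 0.005075 / 0.05 = 0.4161 ft/day.

0.42 ft/day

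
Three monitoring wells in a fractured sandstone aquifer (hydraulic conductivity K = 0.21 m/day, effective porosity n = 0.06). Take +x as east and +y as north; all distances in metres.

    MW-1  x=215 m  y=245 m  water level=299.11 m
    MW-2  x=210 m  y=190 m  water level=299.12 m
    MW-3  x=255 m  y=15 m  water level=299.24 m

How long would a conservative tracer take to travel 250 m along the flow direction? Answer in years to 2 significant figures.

130 years

With h = a·x + b·y + c and MW-1 as origin, the differences give:
  (-5)·a + (-55)·b = +0.01
  40·a + (-230)·b = +0.13
Eliminate b (×(-230) and ×(-55), subtract): 3350·a = 4.850 → a = ∂h/∂x = +0.001448
Back-substitute: b = ∂h/∂y = -0.0003134.
|∇h| = √(0.001448² + -0.0003134²) = 0.001482
Seepage velocity v = K·i/n = 0.21 × 0.001482 / 0.06 = 0.005187 m/day.
t = 250 / 0.005187 = 4.82e+04 days = 132 years.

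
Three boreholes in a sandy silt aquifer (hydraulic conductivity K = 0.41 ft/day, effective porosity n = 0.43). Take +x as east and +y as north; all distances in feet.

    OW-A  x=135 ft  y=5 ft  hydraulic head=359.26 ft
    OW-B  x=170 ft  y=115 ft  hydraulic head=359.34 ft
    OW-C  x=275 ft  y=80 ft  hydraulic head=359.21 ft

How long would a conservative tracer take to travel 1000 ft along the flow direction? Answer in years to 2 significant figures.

2100 years

With h = a·x + b·y + c and OW-A as origin, the differences give:
  35·a + 110·b = +0.08
  140·a + 75·b = -0.05
Eliminate b (×75 and ×110, subtract): -12775·a = 11.500 → a = ∂h/∂x = -0.0009002
Back-substitute: b = ∂h/∂y = +0.001014.
|∇h| = √(-0.0009002² + 0.001014²) = 0.001356
Seepage velocity v = K·i/n = 0.41 × 0.001356 / 0.43 = 0.001293 ft/day.
t = 1000 / 0.001293 = 7.734e+05 days = 2.12e+03 years.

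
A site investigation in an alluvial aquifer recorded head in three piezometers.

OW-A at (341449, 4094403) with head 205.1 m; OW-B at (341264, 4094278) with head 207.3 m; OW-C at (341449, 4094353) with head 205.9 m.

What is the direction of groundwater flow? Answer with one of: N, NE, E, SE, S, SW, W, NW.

N

With h = a·x + b·y + c and OW-A as origin, the differences give:
  (-185)·a + (-125)·b = +2.2
  0·a + (-50)·b = +0.8
Eliminate b (×(-50) and ×(-125), subtract): 9250·a = -10.00 → a = ∂h/∂x = -0.001081
Back-substitute: b = ∂h/∂y = -0.01600.
Flow = −∇h = (+0.001081 east, +0.01600 north), which points north.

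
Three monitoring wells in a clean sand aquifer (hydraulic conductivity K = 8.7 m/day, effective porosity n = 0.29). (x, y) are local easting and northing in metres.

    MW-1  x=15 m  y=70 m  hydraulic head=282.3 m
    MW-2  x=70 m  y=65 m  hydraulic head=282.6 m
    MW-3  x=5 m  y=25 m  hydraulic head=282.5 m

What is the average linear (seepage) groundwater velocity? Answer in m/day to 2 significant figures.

Differences from MW-1: to MW-2 (Δx, Δy, Δh) = (55, -5, +0.3); to MW-3 = (-10, -45, +0.2).
Determinant of the coordinate differences = 55·(-45) − (-10)·(-5) = -2525.
∂h/∂x = [(+0.3)·(-45) − (+0.2)·(-5)] / -2525 = +0.004950
∂h/∂y = [55·(+0.2) − (-10)·(+0.3)] / -2525 = -0.005545
|∇h| = √(0.004950² + -0.005545²) = 0.007433
Seepage velocity v = K·i/n = 8.7 × 0.007433 / 0.29 = 0.223 m/day.

0.22 m/day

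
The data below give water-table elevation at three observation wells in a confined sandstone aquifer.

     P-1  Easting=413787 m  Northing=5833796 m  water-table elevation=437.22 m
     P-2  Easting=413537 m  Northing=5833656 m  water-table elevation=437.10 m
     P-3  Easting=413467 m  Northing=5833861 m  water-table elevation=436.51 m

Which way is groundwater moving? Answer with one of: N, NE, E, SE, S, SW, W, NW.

NW

With h = a·x + b·y + c and P-1 as origin, the differences give:
  (-250)·a + (-140)·b = -0.12
  (-320)·a + 65·b = -0.71
Eliminate b (×65 and ×(-140), subtract): -61050·a = -107.200 → a = ∂h/∂x = +0.001756
Back-substitute: b = ∂h/∂y = -0.002278.
Flow = −∇h = (-0.001756 east, +0.002278 north), which points northwest.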